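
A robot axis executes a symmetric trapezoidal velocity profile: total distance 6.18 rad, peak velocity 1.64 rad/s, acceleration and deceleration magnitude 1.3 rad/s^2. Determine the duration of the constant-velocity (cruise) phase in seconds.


t_acc = v/a = 1.261538 s, d_acc = v^2/(2a) = 1.034462 rad each
d_cruise = 6.18 - 2*1.034462 = 4.111076 rad
t_cruise = d_cruise/v = 4.111076/1.64 = 2.5068

2.5068 s


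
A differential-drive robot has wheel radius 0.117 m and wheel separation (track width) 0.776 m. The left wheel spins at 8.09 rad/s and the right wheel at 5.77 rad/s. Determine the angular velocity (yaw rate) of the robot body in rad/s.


omega = r*(wR - wL)/L = 0.117*(5.77 - (8.09))/0.776 = -0.3498

-0.3498 rad/s


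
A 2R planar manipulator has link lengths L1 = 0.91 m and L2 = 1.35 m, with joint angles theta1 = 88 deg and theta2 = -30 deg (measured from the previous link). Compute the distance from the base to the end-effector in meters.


x = L1*cos(th1) + L2*cos(th1+th2) = 0.747150
y = L1*sin(th1) + L2*sin(th1+th2) = 2.054311
d = sqrt(x^2 + y^2) = sqrt(0.558233 + 4.220194) = 2.1860

2.1860 m


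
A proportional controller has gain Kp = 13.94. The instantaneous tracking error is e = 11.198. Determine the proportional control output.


u_P = Kp * e = 13.94 * 11.198 = 156.1001

156.1001


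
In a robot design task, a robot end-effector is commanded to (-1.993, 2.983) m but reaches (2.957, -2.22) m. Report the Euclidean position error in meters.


dx = 2.957 - (-1.993) = 4.9500, dy = -2.22 - (2.983) = -5.2030
err = sqrt(24.502500 + 27.071209) = 7.1815

7.1815 m


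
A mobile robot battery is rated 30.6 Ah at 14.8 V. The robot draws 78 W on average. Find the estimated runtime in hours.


E = 30.6*14.8 = 452.8800 Wh
t = E/P = 452.8800/78 = 5.8062

5.8062 hours


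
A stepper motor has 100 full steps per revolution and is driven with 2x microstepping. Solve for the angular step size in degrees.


step = 360/(100*2) = 360/200 = 1.8000

1.8000 degrees


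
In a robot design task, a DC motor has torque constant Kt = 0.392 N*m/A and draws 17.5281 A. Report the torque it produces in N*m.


tau = Kt * I = 0.392*17.5281 = 6.8710

6.8710 N*m


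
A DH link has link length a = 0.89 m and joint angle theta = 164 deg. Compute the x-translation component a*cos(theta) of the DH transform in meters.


a*cos(theta) = 0.89*cos(164 deg) = -0.8555

-0.8555 m


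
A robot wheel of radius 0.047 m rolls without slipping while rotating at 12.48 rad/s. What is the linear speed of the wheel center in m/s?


v = omega * r = 12.48 * 0.047 = 0.5866

0.5866 m/s


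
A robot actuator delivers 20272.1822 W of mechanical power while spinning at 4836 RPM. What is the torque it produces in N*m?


omega = 4836 * 2*pi/60 = 506.424736 rad/s
tau = P / omega = 20272.1822 / 506.424736 = 40.0300

40.0300 N*m


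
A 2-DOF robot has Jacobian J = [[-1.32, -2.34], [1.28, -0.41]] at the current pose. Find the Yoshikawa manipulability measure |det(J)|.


det(J) = -1.32*-0.41 - (-2.34)*(1.28) = 3.5364
|det(J)| = 3.5364

3.5364


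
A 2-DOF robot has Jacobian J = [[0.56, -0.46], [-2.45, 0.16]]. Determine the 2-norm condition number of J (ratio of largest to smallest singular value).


JJ^T eigenvalues: trace(JJ^T) = 6.5533, det(JJ^T) = det(J)^2 = 1.07619876
s_max^2 = (6.5533 + sqrt(38.64094585))/2 = 6.38474209
s_min^2 = (6.5533 - sqrt(38.64094585))/2 = 0.16855791
kappa = s_max/s_min = sqrt(6.38474209/0.16855791) = 6.1546

6.1546


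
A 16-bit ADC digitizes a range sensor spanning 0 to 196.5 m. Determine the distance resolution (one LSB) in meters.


res = range / 2^n = 196.5/2^16 = 196.5/65536 = 0.0030

0.0030 m


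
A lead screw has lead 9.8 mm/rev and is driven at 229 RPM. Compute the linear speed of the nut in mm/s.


v = lead * (RPM/60) = 9.8*229/60 = 37.4033

37.4033 mm/s


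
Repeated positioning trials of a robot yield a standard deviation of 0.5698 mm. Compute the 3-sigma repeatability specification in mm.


repeatability = 3*sigma = 3*0.5698 = 1.7094

1.7094 mm


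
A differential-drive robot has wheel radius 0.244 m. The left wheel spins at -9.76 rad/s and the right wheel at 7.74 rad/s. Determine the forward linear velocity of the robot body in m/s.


v = r*(wR + wL)/2 = 0.244*(7.74 + -9.76)/2 = -0.2464

-0.2464 m/s


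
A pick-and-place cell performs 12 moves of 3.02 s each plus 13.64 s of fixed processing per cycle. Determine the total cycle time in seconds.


T = 12*3.02 + 13.64 = 49.8800

49.8800 s


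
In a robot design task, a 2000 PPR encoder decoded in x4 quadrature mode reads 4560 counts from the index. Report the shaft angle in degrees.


angle = counts * 360 / (PPR*4) = 4560 * 360 / 8000 = 205.2000

205.2000 degrees


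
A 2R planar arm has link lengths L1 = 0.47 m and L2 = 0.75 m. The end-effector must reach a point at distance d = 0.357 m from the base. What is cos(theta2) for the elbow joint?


cos(th2) = (d^2 - L1^2 - L2^2)/(2*L1*L2) = (0.357^2 - 0.47^2 - 0.75^2)/(2*0.47*0.75) = -0.9304

-0.9304


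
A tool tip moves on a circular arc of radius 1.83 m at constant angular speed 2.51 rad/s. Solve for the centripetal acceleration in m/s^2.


a_c = omega^2 * r = 2.51^2 * 1.83 = 11.5292

11.5292 m/s^2


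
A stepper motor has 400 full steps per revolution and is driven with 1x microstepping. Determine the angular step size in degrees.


step = 360/(400*1) = 360/400 = 0.9000

0.9000 degrees


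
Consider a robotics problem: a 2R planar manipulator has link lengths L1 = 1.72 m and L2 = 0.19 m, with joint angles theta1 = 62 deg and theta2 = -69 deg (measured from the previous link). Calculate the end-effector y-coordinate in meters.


y = L1*sin(th1) + L2*sin(th1+th2) = 1.72*sin(62 deg) + 0.19*sin(-7 deg) = 1.4955

1.4955 m


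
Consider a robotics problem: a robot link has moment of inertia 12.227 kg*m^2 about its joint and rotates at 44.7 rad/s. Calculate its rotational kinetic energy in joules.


KE = (1/2)*I*omega^2 = 0.5*12.227*44.7^2 = 12215.3232

12215.3232 J


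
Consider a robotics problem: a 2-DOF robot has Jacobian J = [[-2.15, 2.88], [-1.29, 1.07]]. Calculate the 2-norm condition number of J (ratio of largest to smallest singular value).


JJ^T eigenvalues: trace(JJ^T) = 15.7259, det(JJ^T) = det(J)^2 = 2.00137609
s_max^2 = (15.7259 + sqrt(239.29842645))/2 = 15.59758681
s_min^2 = (15.7259 - sqrt(239.29842645))/2 = 0.12831319
kappa = s_max/s_min = sqrt(15.59758681/0.12831319) = 11.0254

11.0254


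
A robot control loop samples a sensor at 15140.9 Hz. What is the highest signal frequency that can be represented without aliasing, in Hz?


f_max = f_s/2 = 15140.9/2 = 7570.4500

7570.4500 Hz


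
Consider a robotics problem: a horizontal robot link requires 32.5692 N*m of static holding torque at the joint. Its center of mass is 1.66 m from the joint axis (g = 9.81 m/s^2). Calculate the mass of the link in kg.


m = tau / (g*L) = 32.5692 / (9.81 * 1.66) = 2.0000

2.0000 kg


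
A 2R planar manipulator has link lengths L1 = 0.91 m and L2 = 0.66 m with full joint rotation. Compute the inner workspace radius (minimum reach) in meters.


r_min = |L1 - L2| = |0.91 - 0.66| = 0.2500

0.2500 m


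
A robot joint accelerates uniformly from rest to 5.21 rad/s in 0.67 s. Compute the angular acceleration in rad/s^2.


alpha = delta_omega / t = 5.21 / 0.67 = 7.7761

7.7761 rad/s^2


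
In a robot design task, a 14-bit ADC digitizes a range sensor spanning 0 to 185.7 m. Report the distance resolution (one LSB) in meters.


res = range / 2^n = 185.7/2^14 = 185.7/16384 = 0.0113

0.0113 m


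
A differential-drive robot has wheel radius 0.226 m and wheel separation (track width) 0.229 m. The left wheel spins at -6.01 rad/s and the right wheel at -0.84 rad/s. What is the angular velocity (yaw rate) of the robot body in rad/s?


omega = r*(wR - wL)/L = 0.226*(-0.84 - (-6.01))/0.229 = 5.1023

5.1023 rad/s


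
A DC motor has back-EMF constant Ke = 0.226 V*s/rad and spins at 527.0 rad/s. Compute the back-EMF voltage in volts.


V_emf = Ke * omega = 0.226*527.0 = 119.1020

119.1020 V


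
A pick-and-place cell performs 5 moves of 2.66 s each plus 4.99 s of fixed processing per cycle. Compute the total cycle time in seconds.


T = 5*2.66 + 4.99 = 18.2900

18.2900 s


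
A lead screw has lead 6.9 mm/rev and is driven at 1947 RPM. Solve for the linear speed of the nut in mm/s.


v = lead * (RPM/60) = 6.9*1947/60 = 223.9050

223.9050 mm/s


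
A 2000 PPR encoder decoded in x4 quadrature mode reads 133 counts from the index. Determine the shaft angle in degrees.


angle = counts * 360 / (PPR*4) = 133 * 360 / 8000 = 5.9850

5.9850 degrees


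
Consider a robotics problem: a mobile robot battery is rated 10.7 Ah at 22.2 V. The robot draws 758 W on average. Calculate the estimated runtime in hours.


E = 10.7*22.2 = 237.5400 Wh
t = E/P = 237.5400/758 = 0.3134

0.3134 hours


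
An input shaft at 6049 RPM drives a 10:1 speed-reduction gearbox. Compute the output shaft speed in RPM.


omega_out = omega_in / N = 6049 / 10 = 604.9000

604.9000 RPM


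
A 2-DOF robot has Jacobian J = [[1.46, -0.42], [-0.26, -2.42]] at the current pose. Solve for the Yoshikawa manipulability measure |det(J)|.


det(J) = 1.46*-2.42 - (-0.42)*(-0.26) = -3.6424
|det(J)| = 3.6424

3.6424


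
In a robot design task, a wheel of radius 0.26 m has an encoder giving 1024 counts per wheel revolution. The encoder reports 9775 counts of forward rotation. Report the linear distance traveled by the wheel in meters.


revs = 9775/1024 = 9.545898
d = revs * 2*pi*r = 9.545898 * 2*pi*0.26 = 15.5944

15.5944 m


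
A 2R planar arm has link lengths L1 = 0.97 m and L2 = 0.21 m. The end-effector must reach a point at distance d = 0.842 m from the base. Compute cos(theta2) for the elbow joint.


cos(th2) = (d^2 - L1^2 - L2^2)/(2*L1*L2) = (0.842^2 - 0.97^2 - 0.21^2)/(2*0.97*0.21) = -0.6776

-0.6776


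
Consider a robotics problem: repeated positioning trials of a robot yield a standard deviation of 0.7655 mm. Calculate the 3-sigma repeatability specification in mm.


repeatability = 3*sigma = 3*0.7655 = 2.2965

2.2965 mm


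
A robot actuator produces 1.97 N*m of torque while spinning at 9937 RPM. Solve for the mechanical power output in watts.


omega = 9937 * 2*pi/60 = 1040.600207 rad/s
P = tau * omega = 1.97 * 1040.600207 = 2049.9824

2049.9824 W


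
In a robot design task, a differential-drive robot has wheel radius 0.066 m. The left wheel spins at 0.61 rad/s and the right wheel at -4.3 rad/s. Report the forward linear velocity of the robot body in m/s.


v = r*(wR + wL)/2 = 0.066*(-4.3 + 0.61)/2 = -0.1218

-0.1218 m/s


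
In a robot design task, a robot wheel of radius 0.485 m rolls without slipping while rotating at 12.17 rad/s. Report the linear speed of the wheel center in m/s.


v = omega * r = 12.17 * 0.485 = 5.9024

5.9024 m/s


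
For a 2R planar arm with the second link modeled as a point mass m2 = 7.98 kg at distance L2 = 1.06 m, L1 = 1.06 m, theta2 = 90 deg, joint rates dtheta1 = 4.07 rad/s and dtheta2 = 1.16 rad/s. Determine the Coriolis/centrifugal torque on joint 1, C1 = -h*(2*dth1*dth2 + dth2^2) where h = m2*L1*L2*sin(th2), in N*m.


h = m2*L1*L2*sin(th2) = 7.98*1.06*1.06*sin(90 deg) = 8.966328
C1 = -h*(2*4.07*1.16 + 1.16^2) = -8.966328*10.7880 = -96.7287

-96.7287 N*m


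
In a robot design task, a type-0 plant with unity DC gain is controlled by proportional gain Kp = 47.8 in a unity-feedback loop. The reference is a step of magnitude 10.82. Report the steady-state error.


e_ss = R/(1 + Kp) = 10.82/(1 + 47.8) = 10.82/48.8000 = 0.2217

0.2217


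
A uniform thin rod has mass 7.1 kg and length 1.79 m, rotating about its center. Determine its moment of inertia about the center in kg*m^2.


I = (1/12)*m*L^2 = (1/12)*7.1*1.79^2 = 1.8958

1.8958 kg*m^2


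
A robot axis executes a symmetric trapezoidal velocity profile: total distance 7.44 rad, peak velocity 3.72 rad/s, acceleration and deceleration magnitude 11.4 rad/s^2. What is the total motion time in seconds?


t_acc = v/a = 3.72/11.4 = 0.326316 s
d_acc = v^2/(2a) = 0.606947 rad (each ramp)
d_cruise = 7.44 - 2*0.606947 = 6.226106 rad
t_cruise = 6.226106/3.72 = 1.673684 s
t_total = 2*0.326316 + 1.673684 = 2.3263

2.3263 s


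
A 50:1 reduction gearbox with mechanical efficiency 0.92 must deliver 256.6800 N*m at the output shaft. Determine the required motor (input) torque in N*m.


tau_in = tau_out / (N * eta) = 256.6800 / (50 * 0.92) = 5.5800

5.5800 N*m


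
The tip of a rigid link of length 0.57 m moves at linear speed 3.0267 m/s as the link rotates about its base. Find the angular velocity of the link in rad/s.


omega = v / L = 3.0267 / 0.57 = 5.3100

5.3100 rad/s


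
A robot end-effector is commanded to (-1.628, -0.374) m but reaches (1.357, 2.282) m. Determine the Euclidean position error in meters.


dx = 1.357 - (-1.628) = 2.9850, dy = 2.282 - (-0.374) = 2.6560
err = sqrt(8.910225 + 7.054336) = 3.9956

3.9956 m


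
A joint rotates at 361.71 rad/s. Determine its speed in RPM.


RPM = 361.71 * 60/(2*pi) = 3454.0761

3454.0761 RPM


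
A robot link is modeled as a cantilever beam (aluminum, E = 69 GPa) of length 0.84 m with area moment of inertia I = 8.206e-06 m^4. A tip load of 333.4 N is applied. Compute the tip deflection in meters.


delta = F*L^3/(3*E*I) = 333.4*0.84^3/(3*6.900e+10*8.206e-06)
      = 197.6075136/1698642 = 1.1633e-04

1.1633e-04 m


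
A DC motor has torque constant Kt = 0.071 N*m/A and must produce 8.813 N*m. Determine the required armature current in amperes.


I = tau / Kt = 8.813/0.071 = 124.1268

124.1268 A


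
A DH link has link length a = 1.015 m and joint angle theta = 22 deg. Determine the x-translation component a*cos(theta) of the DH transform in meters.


a*cos(theta) = 1.015*cos(22 deg) = 0.9411

0.9411 m


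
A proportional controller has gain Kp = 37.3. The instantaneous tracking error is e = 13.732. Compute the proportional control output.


u_P = Kp * e = 37.3 * 13.732 = 512.2036

512.2036


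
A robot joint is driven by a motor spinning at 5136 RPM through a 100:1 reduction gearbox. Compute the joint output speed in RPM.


omega_joint = omega_motor / N = 5136 / 100 = 51.3600

51.3600 RPM


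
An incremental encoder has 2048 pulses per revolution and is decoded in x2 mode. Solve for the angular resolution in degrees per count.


resolution = 360 / (PPR * 2) = 360 / 4096 = 0.0879

0.0879 degrees


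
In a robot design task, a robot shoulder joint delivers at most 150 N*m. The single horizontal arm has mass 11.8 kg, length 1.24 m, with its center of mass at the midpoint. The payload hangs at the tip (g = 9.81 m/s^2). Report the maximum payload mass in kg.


tau_arm = m_arm*g*(L/2) = 11.8*9.81*1.24/2 = 71.7700 N*m
tau_payload = tau_max - tau_arm = 150 - 71.7700 = 78.2300
m_payload = tau_payload / (g*L) = 78.2300 / (9.81*1.24) = 6.4311

6.4311 kg


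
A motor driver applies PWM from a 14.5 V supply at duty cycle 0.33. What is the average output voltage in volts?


V_avg = V_supply * D = 14.5*0.33 = 4.7850

4.7850 V


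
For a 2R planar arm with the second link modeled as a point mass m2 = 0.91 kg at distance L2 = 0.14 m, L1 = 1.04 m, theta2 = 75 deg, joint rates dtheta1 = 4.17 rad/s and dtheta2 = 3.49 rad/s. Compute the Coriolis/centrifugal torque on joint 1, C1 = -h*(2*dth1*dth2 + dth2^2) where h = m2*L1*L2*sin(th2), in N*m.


h = m2*L1*L2*sin(th2) = 0.91*1.04*0.14*sin(75 deg) = 0.127981
C1 = -h*(2*4.17*3.49 + 3.49^2) = -0.127981*41.2867 = -5.2839

-5.2839 N*m


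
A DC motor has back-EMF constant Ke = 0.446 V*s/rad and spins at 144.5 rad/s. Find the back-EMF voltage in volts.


V_emf = Ke * omega = 0.446*144.5 = 64.4470

64.4470 V


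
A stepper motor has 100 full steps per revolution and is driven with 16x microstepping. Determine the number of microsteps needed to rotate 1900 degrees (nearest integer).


step_size = 360/(100*16) = 360/1600 = 0.225000 deg
n = 1900/(360/1600) = 1900*1600/360 = 8444.4444 -> 8444

8444 steps


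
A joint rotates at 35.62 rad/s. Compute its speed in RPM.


RPM = 35.62 * 60/(2*pi) = 340.1459

340.1459 RPM


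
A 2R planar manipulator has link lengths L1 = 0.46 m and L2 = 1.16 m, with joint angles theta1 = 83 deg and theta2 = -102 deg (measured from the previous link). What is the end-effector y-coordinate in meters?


y = L1*sin(th1) + L2*sin(th1+th2) = 0.46*sin(83 deg) + 1.16*sin(-19 deg) = 0.0789

0.0789 m


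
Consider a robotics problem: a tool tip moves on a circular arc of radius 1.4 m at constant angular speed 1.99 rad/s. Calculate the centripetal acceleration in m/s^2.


a_c = omega^2 * r = 1.99^2 * 1.4 = 5.5441

5.5441 m/s^2


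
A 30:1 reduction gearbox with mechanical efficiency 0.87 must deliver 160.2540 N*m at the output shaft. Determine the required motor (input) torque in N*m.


tau_in = tau_out / (N * eta) = 160.2540 / (30 * 0.87) = 6.1400

6.1400 N*m


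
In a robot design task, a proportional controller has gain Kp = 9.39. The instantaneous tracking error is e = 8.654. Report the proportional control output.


u_P = Kp * e = 9.39 * 8.654 = 81.2611

81.2611


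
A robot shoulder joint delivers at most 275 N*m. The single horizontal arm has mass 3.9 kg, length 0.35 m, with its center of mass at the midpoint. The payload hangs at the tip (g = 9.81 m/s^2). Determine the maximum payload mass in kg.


tau_arm = m_arm*g*(L/2) = 3.9*9.81*0.35/2 = 6.6953 N*m
tau_payload = tau_max - tau_arm = 275 - 6.6953 = 268.3047
m_payload = tau_payload / (g*L) = 268.3047 / (9.81*0.35) = 78.1432

78.1432 kg


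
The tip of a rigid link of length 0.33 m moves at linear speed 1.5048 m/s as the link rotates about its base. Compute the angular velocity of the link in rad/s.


omega = v / L = 1.5048 / 0.33 = 4.5600

4.5600 rad/s


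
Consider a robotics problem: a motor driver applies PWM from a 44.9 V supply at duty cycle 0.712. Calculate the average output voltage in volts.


V_avg = V_supply * D = 44.9*0.712 = 31.9688

31.9688 V


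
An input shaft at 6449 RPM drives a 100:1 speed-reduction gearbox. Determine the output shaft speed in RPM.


omega_out = omega_in / N = 6449 / 100 = 64.4900

64.4900 RPM


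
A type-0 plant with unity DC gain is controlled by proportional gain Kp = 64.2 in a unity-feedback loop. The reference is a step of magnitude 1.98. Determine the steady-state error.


e_ss = R/(1 + Kp) = 1.98/(1 + 64.2) = 1.98/65.2000 = 0.0304

0.0304


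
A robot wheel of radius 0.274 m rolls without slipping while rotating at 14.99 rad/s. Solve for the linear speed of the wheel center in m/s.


v = omega * r = 14.99 * 0.274 = 4.1073

4.1073 m/s


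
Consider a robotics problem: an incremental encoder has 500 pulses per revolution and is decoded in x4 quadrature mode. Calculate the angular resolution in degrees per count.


resolution = 360 / (PPR * 4) = 360 / 2000 = 0.1800

0.1800 degrees


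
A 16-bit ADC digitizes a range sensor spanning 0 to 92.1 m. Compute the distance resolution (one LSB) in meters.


res = range / 2^n = 92.1/2^16 = 92.1/65536 = 0.0014

0.0014 m


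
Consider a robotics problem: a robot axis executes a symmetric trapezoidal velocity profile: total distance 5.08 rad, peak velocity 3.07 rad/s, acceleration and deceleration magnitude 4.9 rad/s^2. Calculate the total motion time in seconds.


t_acc = v/a = 3.07/4.9 = 0.626531 s
d_acc = v^2/(2a) = 0.961724 rad (each ramp)
d_cruise = 5.08 - 2*0.961724 = 3.156552 rad
t_cruise = 3.156552/3.07 = 1.028193 s
t_total = 2*0.626531 + 1.028193 = 2.2813

2.2813 s


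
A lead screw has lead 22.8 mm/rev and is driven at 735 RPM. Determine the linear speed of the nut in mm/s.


v = lead * (RPM/60) = 22.8*735/60 = 279.3000

279.3000 mm/s


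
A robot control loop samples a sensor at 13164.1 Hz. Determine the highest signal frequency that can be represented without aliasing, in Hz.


f_max = f_s/2 = 13164.1/2 = 6582.0500

6582.0500 Hz


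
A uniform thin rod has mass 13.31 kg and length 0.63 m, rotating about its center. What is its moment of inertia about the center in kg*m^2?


I = (1/12)*m*L^2 = (1/12)*13.31*0.63^2 = 0.4402

0.4402 kg*m^2


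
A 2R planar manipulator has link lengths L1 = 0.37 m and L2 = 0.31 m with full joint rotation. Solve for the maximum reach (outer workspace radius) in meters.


r_max = L1 + L2 = 0.37 + 0.31 = 0.6800

0.6800 m


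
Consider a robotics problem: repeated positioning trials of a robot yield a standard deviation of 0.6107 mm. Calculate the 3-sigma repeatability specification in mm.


repeatability = 3*sigma = 3*0.6107 = 1.8321

1.8321 mm


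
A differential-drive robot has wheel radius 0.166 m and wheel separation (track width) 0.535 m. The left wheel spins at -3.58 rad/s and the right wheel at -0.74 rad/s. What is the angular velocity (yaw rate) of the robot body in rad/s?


omega = r*(wR - wL)/L = 0.166*(-0.74 - (-3.58))/0.535 = 0.8812

0.8812 rad/s


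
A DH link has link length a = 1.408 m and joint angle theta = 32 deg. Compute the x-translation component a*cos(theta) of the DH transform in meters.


a*cos(theta) = 1.408*cos(32 deg) = 1.1941

1.1941 m


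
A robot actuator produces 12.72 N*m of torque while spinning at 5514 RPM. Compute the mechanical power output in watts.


omega = 5514 * 2*pi/60 = 577.424730 rad/s
P = tau * omega = 12.72 * 577.424730 = 7344.8426

7344.8426 W


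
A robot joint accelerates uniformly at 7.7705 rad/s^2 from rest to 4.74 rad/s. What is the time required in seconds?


t = delta_omega / alpha = 4.74 / 7.7705 = 0.6100

0.6100 s


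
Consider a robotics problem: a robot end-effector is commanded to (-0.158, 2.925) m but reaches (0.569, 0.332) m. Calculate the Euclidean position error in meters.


dx = 0.569 - (-0.158) = 0.7270, dy = 0.332 - (2.925) = -2.5930
err = sqrt(0.528529 + 6.723649) = 2.6930

2.6930 m


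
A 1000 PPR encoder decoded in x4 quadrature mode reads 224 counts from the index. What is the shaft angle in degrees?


angle = counts * 360 / (PPR*4) = 224 * 360 / 4000 = 20.1600

20.1600 degrees


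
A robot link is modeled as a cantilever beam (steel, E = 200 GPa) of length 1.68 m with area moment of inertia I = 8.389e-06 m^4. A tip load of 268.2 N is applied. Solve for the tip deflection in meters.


delta = F*L^3/(3*E*I) = 268.2*1.68^3/(3*2.000e+11*8.389e-06)
      = 1271.7057024/5033400 = 2.5265e-04

2.5265e-04 m


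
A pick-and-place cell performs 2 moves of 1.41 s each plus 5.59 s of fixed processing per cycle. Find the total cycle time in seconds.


T = 2*1.41 + 5.59 = 8.4100

8.4100 s


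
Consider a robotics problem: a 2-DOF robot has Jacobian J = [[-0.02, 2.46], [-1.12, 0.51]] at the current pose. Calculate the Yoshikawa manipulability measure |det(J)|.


det(J) = -0.02*0.51 - (2.46)*(-1.12) = 2.7450
|det(J)| = 2.7450

2.7450


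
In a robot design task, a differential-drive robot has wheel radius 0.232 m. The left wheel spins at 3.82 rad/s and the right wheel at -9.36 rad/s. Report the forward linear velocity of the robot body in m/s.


v = r*(wR + wL)/2 = 0.232*(-9.36 + 3.82)/2 = -0.6426

-0.6426 m/s


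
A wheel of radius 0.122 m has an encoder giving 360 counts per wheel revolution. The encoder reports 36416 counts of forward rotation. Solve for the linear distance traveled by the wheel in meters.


revs = 36416/360 = 101.155556
d = revs * 2*pi*r = 101.155556 * 2*pi*0.122 = 77.5407

77.5407 m


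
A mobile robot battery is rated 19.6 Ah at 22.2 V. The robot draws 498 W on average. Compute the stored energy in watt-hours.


E = capacity * V = 19.6*22.2 = 435.1200

435.1200 Wh


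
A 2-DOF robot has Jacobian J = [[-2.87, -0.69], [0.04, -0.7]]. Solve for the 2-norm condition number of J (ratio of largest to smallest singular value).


JJ^T eigenvalues: trace(JJ^T) = 9.2046, det(JJ^T) = det(J)^2 = 4.14773956
s_max^2 = (9.2046 + sqrt(68.13370292))/2 = 8.72945710
s_min^2 = (9.2046 - sqrt(68.13370292))/2 = 0.47514290
kappa = s_max/s_min = sqrt(8.72945710/0.47514290) = 4.2863

4.2863


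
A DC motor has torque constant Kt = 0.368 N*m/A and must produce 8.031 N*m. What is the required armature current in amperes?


I = tau / Kt = 8.031/0.368 = 21.8234

21.8234 A


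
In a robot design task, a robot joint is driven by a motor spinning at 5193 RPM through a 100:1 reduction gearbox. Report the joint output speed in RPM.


omega_joint = omega_motor / N = 5193 / 100 = 51.9300

51.9300 RPM


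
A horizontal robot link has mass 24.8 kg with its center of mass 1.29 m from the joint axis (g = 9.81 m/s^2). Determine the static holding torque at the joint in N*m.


tau = m*g*L = 24.8 * 9.81 * 1.29 = 313.8415

313.8415 N*m


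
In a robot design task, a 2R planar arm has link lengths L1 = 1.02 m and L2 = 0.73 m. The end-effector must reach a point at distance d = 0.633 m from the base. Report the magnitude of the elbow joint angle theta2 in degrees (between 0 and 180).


cos(th2) = (d^2 - L1^2 - L2^2)/(2*L1*L2) = (0.633^2 - 1.02^2 - 0.73^2)/(2*1.02*0.73) = -0.78741002
th2 = acos(-0.78741002) = 141.9441 deg

141.9441 degrees


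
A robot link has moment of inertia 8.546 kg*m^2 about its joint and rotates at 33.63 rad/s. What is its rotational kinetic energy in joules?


KE = (1/2)*I*omega^2 = 0.5*8.546*33.63^2 = 4832.6643

4832.6643 J


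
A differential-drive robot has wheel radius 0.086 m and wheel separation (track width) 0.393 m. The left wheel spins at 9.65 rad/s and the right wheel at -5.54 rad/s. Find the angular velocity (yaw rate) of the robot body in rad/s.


omega = r*(wR - wL)/L = 0.086*(-5.54 - (9.65))/0.393 = -3.3240

-3.3240 rad/s


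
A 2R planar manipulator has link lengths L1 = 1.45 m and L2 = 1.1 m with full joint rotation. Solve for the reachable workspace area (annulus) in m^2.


r_max = L1 + L2 = 2.5500, r_min = |L1 - L2| = 0.3500
A = pi*(r_max^2 - r_min^2) = pi*(6.5025 - 0.1225) = 20.0434

20.0434 m^2


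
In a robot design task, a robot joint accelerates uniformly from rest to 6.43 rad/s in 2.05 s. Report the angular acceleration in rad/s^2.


alpha = delta_omega / t = 6.43 / 2.05 = 3.1366

3.1366 rad/s^2


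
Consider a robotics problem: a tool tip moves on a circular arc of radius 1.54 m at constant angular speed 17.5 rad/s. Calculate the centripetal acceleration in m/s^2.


a_c = omega^2 * r = 17.5^2 * 1.54 = 471.6250

471.6250 m/s^2


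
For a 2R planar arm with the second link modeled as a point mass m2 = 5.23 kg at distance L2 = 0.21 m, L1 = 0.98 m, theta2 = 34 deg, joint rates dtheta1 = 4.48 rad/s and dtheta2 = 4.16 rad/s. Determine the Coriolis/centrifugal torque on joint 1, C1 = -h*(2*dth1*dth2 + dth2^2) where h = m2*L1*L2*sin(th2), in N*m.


h = m2*L1*L2*sin(th2) = 5.23*0.98*0.21*sin(34 deg) = 0.601878
C1 = -h*(2*4.48*4.16 + 4.16^2) = -0.601878*54.5792 = -32.8500

-32.8500 N*m


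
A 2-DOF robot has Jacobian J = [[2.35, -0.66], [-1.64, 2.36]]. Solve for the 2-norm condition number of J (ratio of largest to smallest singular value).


JJ^T eigenvalues: trace(JJ^T) = 14.2173, det(JJ^T) = det(J)^2 = 19.92372496
s_max^2 = (14.2173 + sqrt(122.43671945))/2 = 12.64120636
s_min^2 = (14.2173 - sqrt(122.43671945))/2 = 1.57609364
kappa = s_max/s_min = sqrt(12.64120636/1.57609364) = 2.8321

2.8321


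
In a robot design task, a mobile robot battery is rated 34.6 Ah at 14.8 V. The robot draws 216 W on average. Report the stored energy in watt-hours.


E = capacity * V = 34.6*14.8 = 512.0800

512.0800 Wh


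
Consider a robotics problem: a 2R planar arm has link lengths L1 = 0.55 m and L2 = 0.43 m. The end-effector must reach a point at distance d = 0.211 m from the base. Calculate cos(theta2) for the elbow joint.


cos(th2) = (d^2 - L1^2 - L2^2)/(2*L1*L2) = (0.211^2 - 0.55^2 - 0.43^2)/(2*0.55*0.43) = -0.9363

-0.9363


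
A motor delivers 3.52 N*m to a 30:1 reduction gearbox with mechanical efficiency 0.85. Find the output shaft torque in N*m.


tau_out = tau_in * N * eta = 3.52 * 30 * 0.85 = 89.7600

89.7600 N*m


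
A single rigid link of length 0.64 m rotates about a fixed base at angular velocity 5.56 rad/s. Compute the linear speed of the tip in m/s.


v = L*omega = 0.64 * 5.56 = 3.5584

3.5584 m/s


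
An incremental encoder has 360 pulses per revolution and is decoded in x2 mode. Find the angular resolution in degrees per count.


resolution = 360 / (PPR * 2) = 360 / 720 = 0.5000

0.5000 degrees


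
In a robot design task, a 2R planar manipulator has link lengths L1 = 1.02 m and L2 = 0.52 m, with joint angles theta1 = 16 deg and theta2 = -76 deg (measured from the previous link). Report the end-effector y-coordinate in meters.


y = L1*sin(th1) + L2*sin(th1+th2) = 1.02*sin(16 deg) + 0.52*sin(-60 deg) = -0.1692

-0.1692 m


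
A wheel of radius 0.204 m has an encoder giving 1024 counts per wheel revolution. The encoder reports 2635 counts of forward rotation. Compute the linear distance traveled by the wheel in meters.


revs = 2635/1024 = 2.573242
d = revs * 2*pi*r = 2.573242 * 2*pi*0.204 = 3.2983

3.2983 m


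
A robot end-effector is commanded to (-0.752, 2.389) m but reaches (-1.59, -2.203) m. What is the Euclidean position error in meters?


dx = -1.59 - (-0.752) = -0.8380, dy = -2.203 - (2.389) = -4.5920
err = sqrt(0.702244 + 21.086464) = 4.6678

4.6678 m


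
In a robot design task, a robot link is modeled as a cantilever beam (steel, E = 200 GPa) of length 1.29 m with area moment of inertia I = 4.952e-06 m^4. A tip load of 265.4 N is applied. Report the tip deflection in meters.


delta = F*L^3/(3*E*I) = 265.4*1.29^3/(3*2.000e+11*4.952e-06)
      = 569.7312606/2971200 = 1.9175e-04

1.9175e-04 m


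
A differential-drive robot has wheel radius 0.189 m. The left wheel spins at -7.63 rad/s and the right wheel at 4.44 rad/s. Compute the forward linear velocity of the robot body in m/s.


v = r*(wR + wL)/2 = 0.189*(4.44 + -7.63)/2 = -0.3015

-0.3015 m/s


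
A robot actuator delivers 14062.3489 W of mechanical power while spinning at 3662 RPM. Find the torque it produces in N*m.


omega = 3662 * 2*pi/60 = 383.483743 rad/s
tau = P / omega = 14062.3489 / 383.483743 = 36.6700

36.6700 N*m


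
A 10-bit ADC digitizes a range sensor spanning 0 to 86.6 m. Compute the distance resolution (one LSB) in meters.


res = range / 2^n = 86.6/2^10 = 86.6/1024 = 0.0846

0.0846 m


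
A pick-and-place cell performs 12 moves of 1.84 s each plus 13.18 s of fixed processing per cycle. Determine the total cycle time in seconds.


T = 12*1.84 + 13.18 = 35.2600

35.2600 s


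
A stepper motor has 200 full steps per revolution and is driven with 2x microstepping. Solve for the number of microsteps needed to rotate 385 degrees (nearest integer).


step_size = 360/(200*2) = 360/400 = 0.900000 deg
n = 385/(360/400) = 385*400/360 = 427.7778 -> 428

428 steps


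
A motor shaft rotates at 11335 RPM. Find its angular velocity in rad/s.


omega = 11335 * 2*pi/60 = 1186.9984

1186.9984 rad/s


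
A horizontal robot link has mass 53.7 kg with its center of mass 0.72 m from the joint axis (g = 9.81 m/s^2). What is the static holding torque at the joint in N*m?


tau = m*g*L = 53.7 * 9.81 * 0.72 = 379.2938

379.2938 N*m


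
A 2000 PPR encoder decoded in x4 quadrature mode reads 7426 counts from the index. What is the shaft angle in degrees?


angle = counts * 360 / (PPR*4) = 7426 * 360 / 8000 = 334.1700

334.1700 degrees


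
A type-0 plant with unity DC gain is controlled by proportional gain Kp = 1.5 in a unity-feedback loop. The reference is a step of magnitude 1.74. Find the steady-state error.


e_ss = R/(1 + Kp) = 1.74/(1 + 1.5) = 1.74/2.5000 = 0.6960

0.6960


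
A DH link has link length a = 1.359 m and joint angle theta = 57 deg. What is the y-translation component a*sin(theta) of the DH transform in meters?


a*sin(theta) = 1.359*sin(57 deg) = 1.1398

1.1398 m


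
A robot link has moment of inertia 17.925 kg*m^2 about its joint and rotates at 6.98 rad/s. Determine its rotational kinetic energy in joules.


KE = (1/2)*I*omega^2 = 0.5*17.925*6.98^2 = 436.6566

436.6566 J


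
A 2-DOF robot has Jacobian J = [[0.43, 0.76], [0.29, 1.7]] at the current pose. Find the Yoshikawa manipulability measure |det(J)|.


det(J) = 0.43*1.7 - (0.76)*(0.29) = 0.5106
|det(J)| = 0.5106

0.5106


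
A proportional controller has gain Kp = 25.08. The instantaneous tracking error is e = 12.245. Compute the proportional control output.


u_P = Kp * e = 25.08 * 12.245 = 307.1046

307.1046


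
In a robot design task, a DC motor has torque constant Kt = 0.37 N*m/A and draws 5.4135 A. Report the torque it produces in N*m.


tau = Kt * I = 0.37*5.4135 = 2.0030

2.0030 N*m


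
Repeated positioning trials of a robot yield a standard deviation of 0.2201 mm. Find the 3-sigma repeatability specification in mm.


repeatability = 3*sigma = 3*0.2201 = 0.6603

0.6603 mm


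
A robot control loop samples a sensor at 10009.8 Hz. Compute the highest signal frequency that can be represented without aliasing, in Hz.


f_max = f_s/2 = 10009.8/2 = 5004.9000

5004.9000 Hz


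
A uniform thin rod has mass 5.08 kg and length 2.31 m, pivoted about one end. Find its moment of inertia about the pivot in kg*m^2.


I = (1/3)*m*L^2 = (1/3)*5.08*2.31^2 = 9.0358

9.0358 kg*m^2


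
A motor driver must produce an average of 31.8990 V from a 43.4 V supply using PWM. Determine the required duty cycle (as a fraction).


D = V_avg/V_supply = 31.8990/43.4 = 0.7350

0.7350


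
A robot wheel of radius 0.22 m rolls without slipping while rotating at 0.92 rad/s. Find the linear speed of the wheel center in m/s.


v = omega * r = 0.92 * 0.22 = 0.2024

0.2024 m/s


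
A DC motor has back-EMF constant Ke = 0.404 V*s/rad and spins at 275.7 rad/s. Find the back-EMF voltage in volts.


V_emf = Ke * omega = 0.404*275.7 = 111.3828

111.3828 V


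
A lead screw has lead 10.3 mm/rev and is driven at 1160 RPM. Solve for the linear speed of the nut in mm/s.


v = lead * (RPM/60) = 10.3*1160/60 = 199.1333

199.1333 mm/s


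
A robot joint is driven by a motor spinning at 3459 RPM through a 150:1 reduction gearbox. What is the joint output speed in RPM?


omega_joint = omega_motor / N = 3459 / 150 = 23.0600

23.0600 RPM


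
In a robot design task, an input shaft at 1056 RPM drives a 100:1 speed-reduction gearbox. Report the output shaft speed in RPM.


omega_out = omega_in / N = 1056 / 100 = 10.5600

10.5600 RPM


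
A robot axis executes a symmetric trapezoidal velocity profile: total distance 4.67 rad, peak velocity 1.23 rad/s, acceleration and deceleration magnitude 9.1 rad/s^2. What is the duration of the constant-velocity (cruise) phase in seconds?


t_acc = v/a = 0.135165 s, d_acc = v^2/(2a) = 0.083126 rad each
d_cruise = 4.67 - 2*0.083126 = 4.503748 rad
t_cruise = d_cruise/v = 4.503748/1.23 = 3.6616

3.6616 s


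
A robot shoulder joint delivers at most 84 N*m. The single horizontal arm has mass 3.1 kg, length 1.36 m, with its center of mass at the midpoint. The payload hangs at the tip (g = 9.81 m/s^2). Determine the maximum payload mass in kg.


tau_arm = m_arm*g*(L/2) = 3.1*9.81*1.36/2 = 20.6795 N*m
tau_payload = tau_max - tau_arm = 84 - 20.6795 = 63.3205
m_payload = tau_payload / (g*L) = 63.3205 / (9.81*1.36) = 4.7461

4.7461 kg


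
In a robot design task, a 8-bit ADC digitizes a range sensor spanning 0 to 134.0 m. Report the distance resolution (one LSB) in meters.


res = range / 2^n = 134.0/2^8 = 134.0/256 = 0.5234

0.5234 m


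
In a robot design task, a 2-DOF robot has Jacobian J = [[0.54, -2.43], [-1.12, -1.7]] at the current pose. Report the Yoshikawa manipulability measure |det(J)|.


det(J) = 0.54*-1.7 - (-2.43)*(-1.12) = -3.6396
|det(J)| = 3.6396

3.6396


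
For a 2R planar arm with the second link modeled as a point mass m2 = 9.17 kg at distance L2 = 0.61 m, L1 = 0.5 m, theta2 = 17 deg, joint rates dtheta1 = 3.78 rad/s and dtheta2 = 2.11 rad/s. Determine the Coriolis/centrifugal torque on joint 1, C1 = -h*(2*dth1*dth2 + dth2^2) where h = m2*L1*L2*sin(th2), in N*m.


h = m2*L1*L2*sin(th2) = 9.17*0.5*0.61*sin(17 deg) = 0.817720
C1 = -h*(2*3.78*2.11 + 2.11^2) = -0.817720*20.4037 = -16.6845

-16.6845 N*m


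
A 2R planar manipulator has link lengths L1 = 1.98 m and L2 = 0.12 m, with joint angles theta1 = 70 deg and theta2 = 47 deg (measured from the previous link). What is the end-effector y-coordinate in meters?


y = L1*sin(th1) + L2*sin(th1+th2) = 1.98*sin(70 deg) + 0.12*sin(117 deg) = 1.9675

1.9675 m


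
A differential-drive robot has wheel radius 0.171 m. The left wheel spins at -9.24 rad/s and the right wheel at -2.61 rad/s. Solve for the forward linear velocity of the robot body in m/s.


v = r*(wR + wL)/2 = 0.171*(-2.61 + -9.24)/2 = -1.0132

-1.0132 m/s


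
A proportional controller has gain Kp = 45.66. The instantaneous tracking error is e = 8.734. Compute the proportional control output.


u_P = Kp * e = 45.66 * 8.734 = 398.7944

398.7944


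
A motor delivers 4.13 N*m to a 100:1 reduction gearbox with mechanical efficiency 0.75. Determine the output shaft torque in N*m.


tau_out = tau_in * N * eta = 4.13 * 100 * 0.75 = 309.7500

309.7500 N*m


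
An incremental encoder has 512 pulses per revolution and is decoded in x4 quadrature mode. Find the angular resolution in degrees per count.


resolution = 360 / (PPR * 4) = 360 / 2048 = 0.1758

0.1758 degrees


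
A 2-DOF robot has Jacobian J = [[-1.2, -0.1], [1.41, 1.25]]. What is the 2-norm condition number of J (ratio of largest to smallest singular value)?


JJ^T eigenvalues: trace(JJ^T) = 5.0006, det(JJ^T) = det(J)^2 = 1.84688100
s_max^2 = (5.0006 + sqrt(17.61847636))/2 = 4.59901844
s_min^2 = (5.0006 - sqrt(17.61847636))/2 = 0.40158156
kappa = s_max/s_min = sqrt(4.59901844/0.40158156) = 3.3841

3.3841


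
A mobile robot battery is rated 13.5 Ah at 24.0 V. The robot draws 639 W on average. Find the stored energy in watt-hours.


E = capacity * V = 13.5*24.0 = 324.0000

324.0000 Wh


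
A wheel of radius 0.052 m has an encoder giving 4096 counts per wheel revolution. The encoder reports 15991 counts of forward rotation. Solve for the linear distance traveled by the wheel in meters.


revs = 15991/4096 = 3.904053
d = revs * 2*pi*r = 3.904053 * 2*pi*0.052 = 1.2756

1.2756 m


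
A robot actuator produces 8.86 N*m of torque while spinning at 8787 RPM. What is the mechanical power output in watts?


omega = 8787 * 2*pi/60 = 920.172488 rad/s
P = tau * omega = 8.86 * 920.172488 = 8152.7282

8152.7282 W


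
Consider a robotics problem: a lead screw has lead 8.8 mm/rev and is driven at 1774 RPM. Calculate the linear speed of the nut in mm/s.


v = lead * (RPM/60) = 8.8*1774/60 = 260.1867

260.1867 mm/s


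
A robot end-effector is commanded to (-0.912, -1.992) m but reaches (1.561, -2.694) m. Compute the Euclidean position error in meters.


dx = 1.561 - (-0.912) = 2.4730, dy = -2.694 - (-1.992) = -0.7020
err = sqrt(6.115729 + 0.492804) = 2.5707

2.5707 m


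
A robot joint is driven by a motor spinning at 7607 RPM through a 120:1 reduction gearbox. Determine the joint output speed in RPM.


omega_joint = omega_motor / N = 7607 / 120 = 63.3917

63.3917 RPM


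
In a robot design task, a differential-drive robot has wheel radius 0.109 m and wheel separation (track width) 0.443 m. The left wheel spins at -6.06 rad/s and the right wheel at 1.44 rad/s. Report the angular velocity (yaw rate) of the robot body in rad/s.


omega = r*(wR - wL)/L = 0.109*(1.44 - (-6.06))/0.443 = 1.8454

1.8454 rad/s
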